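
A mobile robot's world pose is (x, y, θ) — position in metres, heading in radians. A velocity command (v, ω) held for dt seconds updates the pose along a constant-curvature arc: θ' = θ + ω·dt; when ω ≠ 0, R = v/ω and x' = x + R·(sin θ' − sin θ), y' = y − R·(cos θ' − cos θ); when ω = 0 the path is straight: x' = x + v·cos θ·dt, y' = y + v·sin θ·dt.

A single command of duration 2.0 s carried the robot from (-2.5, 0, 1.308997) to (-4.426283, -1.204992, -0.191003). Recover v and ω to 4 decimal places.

v = -1.2500, ω = -0.7500

Δθ = -0.191003 − 1.308997 = -1.500000
ω = Δθ/dt = -1.500000/2.0 = -0.7500
R = Δx/(sin θ' − sin θ) = 1.6667
v = R·ω = 1.6667·-0.7500 = -1.2500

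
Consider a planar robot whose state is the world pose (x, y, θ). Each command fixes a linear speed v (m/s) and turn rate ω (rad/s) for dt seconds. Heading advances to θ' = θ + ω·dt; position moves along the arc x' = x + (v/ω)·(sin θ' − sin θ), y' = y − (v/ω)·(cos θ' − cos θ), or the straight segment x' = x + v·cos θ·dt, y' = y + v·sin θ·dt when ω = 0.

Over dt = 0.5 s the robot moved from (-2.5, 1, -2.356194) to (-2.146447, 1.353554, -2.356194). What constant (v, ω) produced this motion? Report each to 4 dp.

v = -1.0000, ω = 0.0000

Δθ = -2.356194 − -2.356194 = 0.000000
ω = Δθ/dt = 0.000000/0.5 = 0.0000
ω = 0 → v = (Δx·cos θ + Δy·sin θ)/dt = -1.0000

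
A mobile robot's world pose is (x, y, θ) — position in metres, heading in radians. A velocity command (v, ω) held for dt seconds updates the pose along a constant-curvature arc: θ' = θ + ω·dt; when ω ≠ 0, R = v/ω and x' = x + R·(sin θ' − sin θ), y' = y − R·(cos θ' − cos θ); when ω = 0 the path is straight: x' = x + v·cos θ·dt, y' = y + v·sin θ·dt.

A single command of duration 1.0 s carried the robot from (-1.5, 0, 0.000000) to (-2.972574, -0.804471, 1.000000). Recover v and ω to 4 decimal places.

v = -1.7500, ω = 1.0000

Δθ = 1.000000 − 0.000000 = 1.000000
ω = Δθ/dt = 1.000000/1.0 = 1.0000
R = Δx/(sin θ' − sin θ) = -1.7500
v = R·ω = -1.7500·1.0000 = -1.7500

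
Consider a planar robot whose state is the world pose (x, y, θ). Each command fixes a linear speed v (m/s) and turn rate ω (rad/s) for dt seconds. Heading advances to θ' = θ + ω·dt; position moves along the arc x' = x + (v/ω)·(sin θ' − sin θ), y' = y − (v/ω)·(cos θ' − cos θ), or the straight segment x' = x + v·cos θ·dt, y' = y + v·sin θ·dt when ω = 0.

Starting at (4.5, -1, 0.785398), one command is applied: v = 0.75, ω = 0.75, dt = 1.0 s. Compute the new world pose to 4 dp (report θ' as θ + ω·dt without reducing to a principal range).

θ' = 0.7854 + 0.75·1.0 = 1.5354
R = v/ω = 0.75/0.75 = 1.0000
x' = 4.5 + 1.0000·(sin 1.5354 − sin 0.7854) = 4.7923
y' = -1 − 1.0000·(cos 1.5354 − cos 0.7854) = -0.3283

(4.7923, -0.3283, 1.5354)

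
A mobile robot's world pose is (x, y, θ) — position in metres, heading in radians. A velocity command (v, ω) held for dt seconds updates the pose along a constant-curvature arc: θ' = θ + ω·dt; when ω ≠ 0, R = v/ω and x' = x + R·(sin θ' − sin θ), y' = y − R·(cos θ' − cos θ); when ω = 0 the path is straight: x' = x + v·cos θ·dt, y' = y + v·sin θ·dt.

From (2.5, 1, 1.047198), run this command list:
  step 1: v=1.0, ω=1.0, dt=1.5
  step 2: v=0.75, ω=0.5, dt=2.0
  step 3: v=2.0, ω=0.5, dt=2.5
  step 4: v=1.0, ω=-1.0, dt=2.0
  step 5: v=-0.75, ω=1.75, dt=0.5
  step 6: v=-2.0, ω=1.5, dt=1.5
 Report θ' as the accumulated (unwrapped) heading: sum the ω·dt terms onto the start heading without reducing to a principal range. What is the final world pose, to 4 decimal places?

step 1: θ'=2.5472 (R=1.0000) → pose (2.1940, 2.3285, 2.5472)
step 2: θ'=3.5472 (R=1.5000) → pose (0.7621, 2.4641, 3.5472)
step 3: θ'=4.7972 (R=4.0000) → pose (-1.6452, -1.5502, 4.7972)
step 4: θ'=2.7972 (R=-1.0000) → pose (-2.9792, -2.5762, 2.7972)
step 5: θ'=3.6722 (R=-0.4286) → pose (-2.6177, -2.5425, 3.6722)
step 6: θ'=5.9222 (R=-1.3333) → pose (-2.8215, -0.1451, 5.9222)

(-2.8215, -0.1451, 5.9222)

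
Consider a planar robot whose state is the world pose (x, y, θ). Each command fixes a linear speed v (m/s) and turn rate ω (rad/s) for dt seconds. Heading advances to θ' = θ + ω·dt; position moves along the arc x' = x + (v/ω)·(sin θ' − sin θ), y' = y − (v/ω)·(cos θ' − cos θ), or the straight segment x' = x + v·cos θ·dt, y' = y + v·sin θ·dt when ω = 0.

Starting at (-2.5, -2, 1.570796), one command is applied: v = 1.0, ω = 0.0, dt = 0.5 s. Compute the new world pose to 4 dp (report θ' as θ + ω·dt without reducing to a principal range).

θ' = 1.5708 + 0.0·0.5 = 1.5708
ω = 0 → straight: x' = -2.5 + 1.0·cos(1.5708)·0.5 = -2.5000
y' = -2 + 1.0·sin(1.5708)·0.5 = -1.5000

(-2.5000, -1.5000, 1.5708)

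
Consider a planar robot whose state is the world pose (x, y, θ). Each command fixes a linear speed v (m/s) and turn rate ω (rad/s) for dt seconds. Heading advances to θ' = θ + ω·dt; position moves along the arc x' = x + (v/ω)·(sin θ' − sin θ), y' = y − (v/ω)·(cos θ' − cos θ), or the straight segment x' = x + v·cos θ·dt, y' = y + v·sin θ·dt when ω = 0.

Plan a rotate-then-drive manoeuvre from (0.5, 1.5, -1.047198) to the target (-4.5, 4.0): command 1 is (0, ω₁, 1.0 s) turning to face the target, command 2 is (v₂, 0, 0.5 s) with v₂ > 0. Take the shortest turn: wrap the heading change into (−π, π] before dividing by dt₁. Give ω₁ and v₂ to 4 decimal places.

heading to target = atan2(4−1.5, -4.5−0.5) = 2.6779
Δθ = wrap(2.6779 − -1.0472) = -2.5580; ω₁ = Δθ/dt₁ = -2.5580
distance = √((-4.5−0.5)² + (4−1.5)²) = 5.5902; v₂ = distance/dt₂ = 11.1803

ω₁ = -2.5580, v₂ = 11.1803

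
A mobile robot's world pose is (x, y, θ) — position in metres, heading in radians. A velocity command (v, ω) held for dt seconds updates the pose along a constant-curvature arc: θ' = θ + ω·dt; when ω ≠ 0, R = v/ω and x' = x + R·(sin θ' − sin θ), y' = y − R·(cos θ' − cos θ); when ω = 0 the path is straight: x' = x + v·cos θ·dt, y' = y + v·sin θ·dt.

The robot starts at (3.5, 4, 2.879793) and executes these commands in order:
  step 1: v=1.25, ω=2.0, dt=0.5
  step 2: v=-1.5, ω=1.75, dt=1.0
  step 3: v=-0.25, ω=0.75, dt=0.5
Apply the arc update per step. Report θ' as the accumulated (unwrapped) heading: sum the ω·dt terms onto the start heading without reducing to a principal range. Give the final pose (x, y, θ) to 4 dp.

step 1: θ'=3.8798 (R=0.6250) → pose (2.9176, 3.8586, 3.8798)
step 2: θ'=5.6298 (R=-0.8571) → pose (2.8619, 5.1732, 5.6298)
step 3: θ'=6.0048 (R=-0.3333) → pose (2.7508, 5.2290, 6.0048)

(2.7508, 5.2290, 6.0048)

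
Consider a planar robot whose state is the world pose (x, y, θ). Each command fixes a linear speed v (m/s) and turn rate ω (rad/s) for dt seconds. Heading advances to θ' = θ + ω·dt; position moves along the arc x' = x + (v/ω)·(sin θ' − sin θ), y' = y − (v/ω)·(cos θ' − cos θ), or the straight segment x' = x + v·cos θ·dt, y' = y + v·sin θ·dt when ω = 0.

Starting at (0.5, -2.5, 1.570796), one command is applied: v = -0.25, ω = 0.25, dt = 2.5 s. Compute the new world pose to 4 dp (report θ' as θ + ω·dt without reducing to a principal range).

θ' = 1.5708 + 0.25·2.5 = 2.1958
R = v/ω = -0.25/0.25 = -1.0000
x' = 0.5 + -1.0000·(sin 2.1958 − sin 1.5708) = 0.6890
y' = -2.5 − -1.0000·(cos 2.1958 − cos 1.5708) = -3.0851

(0.6890, -3.0851, 2.1958)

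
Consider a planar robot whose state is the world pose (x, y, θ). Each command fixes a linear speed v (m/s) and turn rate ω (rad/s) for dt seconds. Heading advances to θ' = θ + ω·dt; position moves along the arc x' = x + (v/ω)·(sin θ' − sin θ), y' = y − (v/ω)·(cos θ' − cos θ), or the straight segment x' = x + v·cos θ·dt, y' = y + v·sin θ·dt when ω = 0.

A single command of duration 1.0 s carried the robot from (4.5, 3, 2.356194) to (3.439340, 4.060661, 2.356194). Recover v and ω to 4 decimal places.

v = 1.5000, ω = 0.0000

Δθ = 2.356194 − 2.356194 = 0.000000
ω = Δθ/dt = 0.000000/1.0 = 0.0000
ω = 0 → v = (Δx·cos θ + Δy·sin θ)/dt = 1.5000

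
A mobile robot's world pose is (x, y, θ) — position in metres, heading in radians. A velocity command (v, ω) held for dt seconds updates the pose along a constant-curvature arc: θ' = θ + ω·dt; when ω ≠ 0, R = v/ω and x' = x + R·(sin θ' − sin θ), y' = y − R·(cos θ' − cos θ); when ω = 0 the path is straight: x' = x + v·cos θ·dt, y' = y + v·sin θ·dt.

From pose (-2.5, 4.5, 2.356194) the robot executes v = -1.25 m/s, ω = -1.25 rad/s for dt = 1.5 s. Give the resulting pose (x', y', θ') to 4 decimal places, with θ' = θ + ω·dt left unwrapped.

θ' = 2.3562 + -1.25·1.5 = 0.4812
R = v/ω = -1.25/-1.25 = 1.0000
x' = -2.5 + 1.0000·(sin 0.4812 − sin 2.3562) = -2.7443
y' = 4.5 − 1.0000·(cos 0.4812 − cos 2.3562) = 2.9065

(-2.7443, 2.9065, 0.4812)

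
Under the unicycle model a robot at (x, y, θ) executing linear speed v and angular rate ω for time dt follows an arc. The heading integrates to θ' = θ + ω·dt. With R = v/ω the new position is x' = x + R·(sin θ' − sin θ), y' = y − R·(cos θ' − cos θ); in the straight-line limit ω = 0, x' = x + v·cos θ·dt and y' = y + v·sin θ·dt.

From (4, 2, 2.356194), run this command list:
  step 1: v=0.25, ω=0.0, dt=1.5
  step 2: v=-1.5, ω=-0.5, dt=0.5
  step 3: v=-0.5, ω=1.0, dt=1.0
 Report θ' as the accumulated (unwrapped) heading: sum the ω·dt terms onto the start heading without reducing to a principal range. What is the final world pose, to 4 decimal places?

step 1: θ'=2.3562 (straight) → pose (3.7348, 2.2652, 2.3562)
step 2: θ'=2.1062 (R=3.0000) → pose (4.1937, 1.6744, 2.1062)
step 3: θ'=3.1062 (R=-0.5000) → pose (4.6060, 1.4298, 3.1062)

(4.6060, 1.4298, 3.1062)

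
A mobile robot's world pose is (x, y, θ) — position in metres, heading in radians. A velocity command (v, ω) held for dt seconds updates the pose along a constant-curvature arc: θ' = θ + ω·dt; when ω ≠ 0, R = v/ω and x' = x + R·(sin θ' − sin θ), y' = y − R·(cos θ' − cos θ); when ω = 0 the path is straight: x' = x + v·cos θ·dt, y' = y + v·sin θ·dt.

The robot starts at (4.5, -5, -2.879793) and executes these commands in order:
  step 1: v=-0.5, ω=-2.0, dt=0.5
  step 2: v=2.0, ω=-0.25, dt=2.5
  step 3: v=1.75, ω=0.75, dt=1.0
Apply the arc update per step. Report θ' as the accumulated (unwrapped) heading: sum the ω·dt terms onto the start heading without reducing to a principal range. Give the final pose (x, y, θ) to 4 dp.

step 1: θ'=-3.8798 (R=0.2500) → pose (4.7329, -5.0566, -3.8798)
step 2: θ'=-4.5048 (R=-8.0000) → pose (2.2884, -0.7880, -4.5048)
step 3: θ'=-3.7548 (R=2.3333) → pose (1.3479, 0.6393, -3.7548)

(1.3479, 0.6393, -3.7548)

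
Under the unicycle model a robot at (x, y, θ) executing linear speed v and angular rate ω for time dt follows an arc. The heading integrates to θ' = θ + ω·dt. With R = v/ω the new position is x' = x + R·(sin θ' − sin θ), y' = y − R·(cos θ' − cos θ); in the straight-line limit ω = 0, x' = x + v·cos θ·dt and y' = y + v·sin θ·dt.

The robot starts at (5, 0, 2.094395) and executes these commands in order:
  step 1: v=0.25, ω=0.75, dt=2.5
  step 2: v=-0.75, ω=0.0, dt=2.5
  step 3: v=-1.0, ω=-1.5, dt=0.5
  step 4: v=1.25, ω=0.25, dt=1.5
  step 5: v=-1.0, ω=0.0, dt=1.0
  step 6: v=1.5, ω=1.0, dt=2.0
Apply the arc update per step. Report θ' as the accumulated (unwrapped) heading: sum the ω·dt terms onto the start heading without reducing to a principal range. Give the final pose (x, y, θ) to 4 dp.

(4.9767, -0.9048, 5.5944)

step 1: θ'=3.9694 (R=0.3333) → pose (4.4658, 0.0588, 3.9694)
step 2: θ'=3.9694 (straight) → pose (5.7343, 1.4397, 3.9694)
step 3: θ'=3.2194 (R=0.6667) → pose (6.1734, 1.6533, 3.2194)
step 4: θ'=3.5944 (R=5.0000) → pose (4.3746, 1.1646, 3.5944)
step 5: θ'=3.5944 (straight) → pose (5.2738, 1.6021, 3.5944)
step 6: θ'=5.5944 (R=1.5000) → pose (4.9767, -0.9048, 5.5944)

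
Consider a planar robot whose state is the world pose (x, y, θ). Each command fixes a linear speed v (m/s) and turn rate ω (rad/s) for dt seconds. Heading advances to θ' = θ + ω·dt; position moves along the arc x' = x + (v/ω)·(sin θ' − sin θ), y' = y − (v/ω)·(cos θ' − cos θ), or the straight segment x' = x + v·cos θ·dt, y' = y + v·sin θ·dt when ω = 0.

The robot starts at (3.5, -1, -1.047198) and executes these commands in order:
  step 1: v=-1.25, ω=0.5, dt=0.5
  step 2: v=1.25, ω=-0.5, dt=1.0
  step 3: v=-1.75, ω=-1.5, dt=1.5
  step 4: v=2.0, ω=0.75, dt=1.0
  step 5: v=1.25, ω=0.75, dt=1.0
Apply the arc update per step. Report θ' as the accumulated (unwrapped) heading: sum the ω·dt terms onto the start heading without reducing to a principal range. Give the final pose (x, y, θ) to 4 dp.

(2.4546, -0.9320, -2.0472)

step 1: θ'=-0.7972 (R=-2.5000) → pose (3.1234, -0.5032, -0.7972)
step 2: θ'=-1.2972 (R=-2.5000) → pose (3.7419, -1.5745, -1.2972)
step 3: θ'=-3.5472 (R=1.1667) → pose (5.3256, -0.1873, -3.5472)
step 4: θ'=-2.7972 (R=2.6667) → pose (3.3730, -0.1275, -2.7972)
step 5: θ'=-2.0472 (R=1.6667) → pose (2.4546, -0.9320, -2.0472)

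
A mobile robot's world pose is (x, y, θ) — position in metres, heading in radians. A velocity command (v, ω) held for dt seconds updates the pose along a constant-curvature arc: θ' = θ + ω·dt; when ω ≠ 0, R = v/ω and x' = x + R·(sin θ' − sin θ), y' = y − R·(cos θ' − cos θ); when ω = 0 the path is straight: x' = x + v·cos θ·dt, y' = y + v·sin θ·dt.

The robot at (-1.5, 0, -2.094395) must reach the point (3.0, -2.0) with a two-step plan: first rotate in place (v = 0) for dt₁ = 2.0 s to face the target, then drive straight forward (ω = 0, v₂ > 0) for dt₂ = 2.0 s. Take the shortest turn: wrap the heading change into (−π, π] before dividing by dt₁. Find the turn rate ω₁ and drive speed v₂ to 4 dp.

heading to target = atan2(-2−0, 3−-1.5) = -0.4182
Δθ = wrap(-0.4182 − -2.0944) = 1.6762; ω₁ = Δθ/dt₁ = 0.8381
distance = √((3−-1.5)² + (-2−0)²) = 4.9244; v₂ = distance/dt₂ = 2.4622

ω₁ = 0.8381, v₂ = 2.4622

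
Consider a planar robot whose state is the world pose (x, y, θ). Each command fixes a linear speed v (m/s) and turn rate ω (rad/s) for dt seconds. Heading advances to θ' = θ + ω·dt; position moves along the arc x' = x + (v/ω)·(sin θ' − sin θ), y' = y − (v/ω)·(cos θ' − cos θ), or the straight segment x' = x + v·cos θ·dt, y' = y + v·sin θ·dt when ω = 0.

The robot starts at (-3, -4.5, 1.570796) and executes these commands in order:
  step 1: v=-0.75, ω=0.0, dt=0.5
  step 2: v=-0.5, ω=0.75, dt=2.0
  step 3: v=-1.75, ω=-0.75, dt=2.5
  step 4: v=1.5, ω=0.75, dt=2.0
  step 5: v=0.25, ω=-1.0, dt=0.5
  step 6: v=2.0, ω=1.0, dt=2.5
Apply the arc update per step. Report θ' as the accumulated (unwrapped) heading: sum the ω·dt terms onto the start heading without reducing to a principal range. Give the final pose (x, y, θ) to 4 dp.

step 1: θ'=1.5708 (straight) → pose (-3.0000, -4.8750, 1.5708)
step 2: θ'=3.0708 (R=-0.6667) → pose (-2.3805, -5.5400, 3.0708)
step 3: θ'=1.1958 (R=2.3333) → pose (-0.3744, -8.7221, 1.1958)
step 4: θ'=2.6958 (R=2.0000) → pose (-1.3730, -6.1850, 2.6958)
step 5: θ'=2.1958 (R=-0.2500) → pose (-1.4680, -6.1057, 2.1958)
step 6: θ'=4.6958 (R=2.0000) → pose (-5.0896, -7.2428, 4.6958)

(-5.0896, -7.2428, 4.6958)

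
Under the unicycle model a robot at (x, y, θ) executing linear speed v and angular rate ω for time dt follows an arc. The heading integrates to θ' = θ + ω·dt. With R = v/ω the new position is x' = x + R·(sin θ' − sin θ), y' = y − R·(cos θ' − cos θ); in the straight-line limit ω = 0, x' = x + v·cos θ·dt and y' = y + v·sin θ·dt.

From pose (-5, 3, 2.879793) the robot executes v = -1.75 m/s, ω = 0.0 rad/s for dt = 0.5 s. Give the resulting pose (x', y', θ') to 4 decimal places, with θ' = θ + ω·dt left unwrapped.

θ' = 2.8798 + 0.0·0.5 = 2.8798
ω = 0 → straight: x' = -5 + -1.75·cos(2.8798)·0.5 = -4.1548
y' = 3 + -1.75·sin(2.8798)·0.5 = 2.7735

(-4.1548, 2.7735, 2.8798)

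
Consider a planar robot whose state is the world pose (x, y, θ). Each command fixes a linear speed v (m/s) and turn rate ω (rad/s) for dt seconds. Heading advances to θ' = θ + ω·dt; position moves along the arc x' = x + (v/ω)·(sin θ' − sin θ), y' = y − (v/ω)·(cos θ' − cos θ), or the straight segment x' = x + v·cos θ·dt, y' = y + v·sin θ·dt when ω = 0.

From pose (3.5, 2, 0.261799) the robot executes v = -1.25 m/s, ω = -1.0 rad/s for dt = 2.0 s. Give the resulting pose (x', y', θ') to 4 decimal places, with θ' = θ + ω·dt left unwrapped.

(1.9440, 3.4157, -1.7382)

θ' = 0.2618 + -1.0·2.0 = -1.7382
R = v/ω = -1.25/-1.0 = 1.2500
x' = 3.5 + 1.2500·(sin -1.7382 − sin 0.2618) = 1.9440
y' = 2 − 1.2500·(cos -1.7382 − cos 0.2618) = 3.4157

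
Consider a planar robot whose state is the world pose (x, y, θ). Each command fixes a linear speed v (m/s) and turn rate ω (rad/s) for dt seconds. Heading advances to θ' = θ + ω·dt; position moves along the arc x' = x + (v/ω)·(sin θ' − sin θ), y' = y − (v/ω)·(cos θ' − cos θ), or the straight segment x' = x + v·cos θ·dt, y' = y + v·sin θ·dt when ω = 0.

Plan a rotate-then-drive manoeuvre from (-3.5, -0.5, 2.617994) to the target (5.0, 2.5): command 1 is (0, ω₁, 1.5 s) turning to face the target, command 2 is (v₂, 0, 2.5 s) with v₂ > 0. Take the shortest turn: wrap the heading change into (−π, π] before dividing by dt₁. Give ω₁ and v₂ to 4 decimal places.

heading to target = atan2(2.5−-0.5, 5−-3.5) = 0.3393
Δθ = wrap(0.3393 − 2.6180) = -2.2787; ω₁ = Δθ/dt₁ = -1.5191
distance = √((5−-3.5)² + (2.5−-0.5)²) = 9.0139; v₂ = distance/dt₂ = 3.6056

ω₁ = -1.5191, v₂ = 3.6056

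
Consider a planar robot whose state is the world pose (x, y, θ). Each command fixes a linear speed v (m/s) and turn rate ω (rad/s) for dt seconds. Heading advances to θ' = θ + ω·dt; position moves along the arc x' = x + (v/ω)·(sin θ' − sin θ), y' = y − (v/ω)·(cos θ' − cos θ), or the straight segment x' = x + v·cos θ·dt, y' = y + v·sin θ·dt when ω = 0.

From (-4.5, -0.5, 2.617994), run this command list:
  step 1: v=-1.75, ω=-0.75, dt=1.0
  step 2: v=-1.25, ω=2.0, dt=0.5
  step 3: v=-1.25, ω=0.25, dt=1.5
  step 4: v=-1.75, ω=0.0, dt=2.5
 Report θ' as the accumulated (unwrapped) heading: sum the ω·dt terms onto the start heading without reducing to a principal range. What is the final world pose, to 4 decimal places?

step 1: θ'=1.8680 (R=2.3333) → pose (-3.4356, -1.8374, 1.8680)
step 2: θ'=2.8680 (R=-0.6250) → pose (-3.0069, -2.2562, 2.8680)
step 3: θ'=3.2430 (R=-5.0000) → pose (-1.1498, -2.4164, 3.2430)
step 4: θ'=3.2430 (straight) → pose (3.2028, -1.9736, 3.2430)

(3.2028, -1.9736, 3.2430)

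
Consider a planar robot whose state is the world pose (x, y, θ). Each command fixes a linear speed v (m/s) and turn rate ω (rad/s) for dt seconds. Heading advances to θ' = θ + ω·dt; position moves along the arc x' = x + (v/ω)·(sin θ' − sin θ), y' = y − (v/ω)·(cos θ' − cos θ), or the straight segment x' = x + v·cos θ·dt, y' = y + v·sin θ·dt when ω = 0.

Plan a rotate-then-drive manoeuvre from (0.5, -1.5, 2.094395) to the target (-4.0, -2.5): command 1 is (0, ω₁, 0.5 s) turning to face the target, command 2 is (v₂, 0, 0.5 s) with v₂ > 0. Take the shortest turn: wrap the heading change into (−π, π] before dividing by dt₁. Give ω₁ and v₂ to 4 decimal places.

ω₁ = 2.5317, v₂ = 9.2195

heading to target = atan2(-2.5−-1.5, -4−0.5) = -2.9229
Δθ = wrap(-2.9229 − 2.0944) = 1.2659; ω₁ = Δθ/dt₁ = 2.5317
distance = √((-4−0.5)² + (-2.5−-1.5)²) = 4.6098; v₂ = distance/dt₂ = 9.2195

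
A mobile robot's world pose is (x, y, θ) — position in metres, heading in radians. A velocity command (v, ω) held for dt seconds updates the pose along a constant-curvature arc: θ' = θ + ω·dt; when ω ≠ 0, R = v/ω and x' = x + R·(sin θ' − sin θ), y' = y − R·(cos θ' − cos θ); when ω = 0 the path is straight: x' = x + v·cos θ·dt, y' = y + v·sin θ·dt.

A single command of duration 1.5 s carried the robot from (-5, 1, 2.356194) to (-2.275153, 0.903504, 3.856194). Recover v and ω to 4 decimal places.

Δθ = 3.856194 − 2.356194 = 1.500000
ω = Δθ/dt = 1.500000/1.5 = 1.0000
R = Δx/(sin θ' − sin θ) = -2.0000
v = R·ω = -2.0000·1.0000 = -2.0000

v = -2.0000, ω = 1.0000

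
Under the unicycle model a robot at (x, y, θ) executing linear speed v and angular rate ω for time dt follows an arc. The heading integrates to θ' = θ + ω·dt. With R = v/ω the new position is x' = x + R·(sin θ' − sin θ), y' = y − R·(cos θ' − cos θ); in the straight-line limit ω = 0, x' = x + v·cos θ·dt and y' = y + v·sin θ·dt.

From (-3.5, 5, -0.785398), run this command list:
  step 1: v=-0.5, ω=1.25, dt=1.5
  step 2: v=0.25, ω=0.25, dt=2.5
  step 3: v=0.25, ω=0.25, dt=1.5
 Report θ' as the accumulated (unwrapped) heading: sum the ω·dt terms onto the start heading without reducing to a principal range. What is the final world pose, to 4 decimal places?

(-4.1555, 5.8610, 2.0896)

step 1: θ'=1.0896 (R=-0.4000) → pose (-4.1374, 4.9023, 1.0896)
step 2: θ'=1.7146 (R=1.0000) → pose (-4.0342, 5.5084, 1.7146)
step 3: θ'=2.0896 (R=1.0000) → pose (-4.1555, 5.8610, 2.0896)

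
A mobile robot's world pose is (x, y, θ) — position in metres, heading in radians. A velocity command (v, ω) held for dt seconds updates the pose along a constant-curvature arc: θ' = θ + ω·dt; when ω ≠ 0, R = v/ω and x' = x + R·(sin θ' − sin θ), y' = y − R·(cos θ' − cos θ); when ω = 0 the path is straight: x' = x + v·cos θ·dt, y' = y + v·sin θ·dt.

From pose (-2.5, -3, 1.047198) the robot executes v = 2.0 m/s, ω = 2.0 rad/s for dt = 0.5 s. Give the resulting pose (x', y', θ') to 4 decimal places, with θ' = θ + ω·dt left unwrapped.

θ' = 1.0472 + 2.0·0.5 = 2.0472
R = v/ω = 2.0/2.0 = 1.0000
x' = -2.5 + 1.0000·(sin 2.0472 − sin 1.0472) = -2.4774
y' = -3 − 1.0000·(cos 2.0472 − cos 1.0472) = -2.0414

(-2.4774, -2.0414, 2.0472)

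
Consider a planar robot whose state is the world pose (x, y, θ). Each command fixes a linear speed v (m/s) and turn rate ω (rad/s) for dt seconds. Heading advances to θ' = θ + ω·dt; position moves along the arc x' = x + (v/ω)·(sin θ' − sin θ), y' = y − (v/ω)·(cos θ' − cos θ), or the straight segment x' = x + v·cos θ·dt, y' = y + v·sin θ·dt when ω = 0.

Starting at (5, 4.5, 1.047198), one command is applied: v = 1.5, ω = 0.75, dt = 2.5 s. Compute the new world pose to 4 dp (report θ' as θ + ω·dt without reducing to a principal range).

θ' = 1.0472 + 0.75·2.5 = 2.9222
R = v/ω = 1.5/0.75 = 2.0000
x' = 5 + 2.0000·(sin 2.9222 − sin 1.0472) = 3.7032
y' = 4.5 − 2.0000·(cos 2.9222 − cos 1.0472) = 7.4521

(3.7032, 7.4521, 2.9222)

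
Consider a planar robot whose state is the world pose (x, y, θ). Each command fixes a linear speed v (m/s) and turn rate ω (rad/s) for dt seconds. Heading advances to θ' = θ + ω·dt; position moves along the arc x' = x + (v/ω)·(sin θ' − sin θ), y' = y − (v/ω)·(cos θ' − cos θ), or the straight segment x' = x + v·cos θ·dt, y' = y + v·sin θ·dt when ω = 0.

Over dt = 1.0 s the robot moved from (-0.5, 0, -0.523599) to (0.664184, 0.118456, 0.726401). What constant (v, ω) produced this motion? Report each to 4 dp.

Δθ = 0.726401 − -0.523599 = 1.250000
ω = Δθ/dt = 1.250000/1.0 = 1.2500
R = Δx/(sin θ' − sin θ) = 1.0000
v = R·ω = 1.0000·1.2500 = 1.2500

v = 1.2500, ω = 1.2500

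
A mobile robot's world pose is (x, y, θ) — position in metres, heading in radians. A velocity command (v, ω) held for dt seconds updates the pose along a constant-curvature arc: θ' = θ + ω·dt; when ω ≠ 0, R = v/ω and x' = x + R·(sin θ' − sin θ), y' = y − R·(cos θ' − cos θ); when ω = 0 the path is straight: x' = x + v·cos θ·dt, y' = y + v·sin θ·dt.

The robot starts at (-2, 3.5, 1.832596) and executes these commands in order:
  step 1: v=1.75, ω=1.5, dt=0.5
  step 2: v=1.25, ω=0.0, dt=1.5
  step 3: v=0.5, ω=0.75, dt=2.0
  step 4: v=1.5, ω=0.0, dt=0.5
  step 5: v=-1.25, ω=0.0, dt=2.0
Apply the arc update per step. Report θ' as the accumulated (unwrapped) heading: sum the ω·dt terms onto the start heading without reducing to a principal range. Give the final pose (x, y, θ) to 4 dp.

(-3.9594, 6.4232, 4.0826)

step 1: θ'=2.5826 (R=1.1667) → pose (-2.5082, 4.1871, 2.5826)
step 2: θ'=2.5826 (straight) → pose (-4.0978, 5.1815, 2.5826)
step 3: θ'=4.0826 (R=0.6667) → pose (-4.9901, 5.0090, 4.0826)
step 4: θ'=4.0826 (straight) → pose (-5.4318, 4.4029, 4.0826)
step 5: θ'=4.0826 (straight) → pose (-3.9594, 6.4232, 4.0826)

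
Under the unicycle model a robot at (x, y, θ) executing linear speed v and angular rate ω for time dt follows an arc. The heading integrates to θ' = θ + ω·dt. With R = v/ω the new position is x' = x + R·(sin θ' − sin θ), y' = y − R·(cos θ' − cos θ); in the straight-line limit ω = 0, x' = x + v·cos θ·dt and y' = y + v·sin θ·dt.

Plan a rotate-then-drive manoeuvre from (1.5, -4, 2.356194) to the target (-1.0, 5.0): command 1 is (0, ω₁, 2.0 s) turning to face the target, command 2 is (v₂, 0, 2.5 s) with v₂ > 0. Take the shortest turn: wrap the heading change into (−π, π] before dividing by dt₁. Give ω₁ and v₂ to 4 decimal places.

heading to target = atan2(5−-4, -1−1.5) = 1.8417
Δθ = wrap(1.8417 − 2.3562) = -0.5145; ω₁ = Δθ/dt₁ = -0.2572
distance = √((-1−1.5)² + (5−-4)²) = 9.3408; v₂ = distance/dt₂ = 3.7363

ω₁ = -0.2572, v₂ = 3.7363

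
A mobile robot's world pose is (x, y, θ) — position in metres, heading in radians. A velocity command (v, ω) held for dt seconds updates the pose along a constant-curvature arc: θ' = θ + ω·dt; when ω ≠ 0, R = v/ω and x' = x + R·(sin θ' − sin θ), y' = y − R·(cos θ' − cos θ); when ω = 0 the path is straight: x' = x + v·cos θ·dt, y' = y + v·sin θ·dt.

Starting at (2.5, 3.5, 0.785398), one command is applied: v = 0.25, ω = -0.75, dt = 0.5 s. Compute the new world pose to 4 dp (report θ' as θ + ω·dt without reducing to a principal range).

θ' = 0.7854 + -0.75·0.5 = 0.4104
R = v/ω = 0.25/-0.75 = -0.3333
x' = 2.5 + -0.3333·(sin 0.4104 − sin 0.7854) = 2.6027
y' = 3.5 − -0.3333·(cos 0.4104 − cos 0.7854) = 3.5700

(2.6027, 3.5700, 0.4104)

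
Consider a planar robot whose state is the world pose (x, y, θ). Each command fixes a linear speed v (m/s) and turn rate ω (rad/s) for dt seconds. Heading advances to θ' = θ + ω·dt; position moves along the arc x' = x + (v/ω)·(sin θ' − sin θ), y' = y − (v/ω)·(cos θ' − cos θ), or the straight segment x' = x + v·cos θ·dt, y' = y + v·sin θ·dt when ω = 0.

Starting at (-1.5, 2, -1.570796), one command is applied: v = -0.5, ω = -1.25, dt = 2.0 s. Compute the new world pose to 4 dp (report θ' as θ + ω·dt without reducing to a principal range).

(-0.7795, 2.2394, -4.0708)

θ' = -1.5708 + -1.25·2.0 = -4.0708
R = v/ω = -0.5/-1.25 = 0.4000
x' = -1.5 + 0.4000·(sin -4.0708 − sin -1.5708) = -0.7795
y' = 2 − 0.4000·(cos -4.0708 − cos -1.5708) = 2.2394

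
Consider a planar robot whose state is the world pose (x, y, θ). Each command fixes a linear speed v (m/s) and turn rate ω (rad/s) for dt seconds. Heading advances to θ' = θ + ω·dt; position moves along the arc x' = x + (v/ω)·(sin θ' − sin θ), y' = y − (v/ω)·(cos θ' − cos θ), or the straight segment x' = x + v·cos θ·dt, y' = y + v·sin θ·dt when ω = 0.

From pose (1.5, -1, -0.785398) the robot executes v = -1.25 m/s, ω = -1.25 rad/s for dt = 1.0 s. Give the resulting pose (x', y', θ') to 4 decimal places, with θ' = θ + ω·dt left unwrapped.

(1.3131, 0.1552, -2.0354)

θ' = -0.7854 + -1.25·1.0 = -2.0354
R = v/ω = -1.25/-1.25 = 1.0000
x' = 1.5 + 1.0000·(sin -2.0354 − sin -0.7854) = 1.3131
y' = -1 − 1.0000·(cos -2.0354 − cos -0.7854) = 0.1552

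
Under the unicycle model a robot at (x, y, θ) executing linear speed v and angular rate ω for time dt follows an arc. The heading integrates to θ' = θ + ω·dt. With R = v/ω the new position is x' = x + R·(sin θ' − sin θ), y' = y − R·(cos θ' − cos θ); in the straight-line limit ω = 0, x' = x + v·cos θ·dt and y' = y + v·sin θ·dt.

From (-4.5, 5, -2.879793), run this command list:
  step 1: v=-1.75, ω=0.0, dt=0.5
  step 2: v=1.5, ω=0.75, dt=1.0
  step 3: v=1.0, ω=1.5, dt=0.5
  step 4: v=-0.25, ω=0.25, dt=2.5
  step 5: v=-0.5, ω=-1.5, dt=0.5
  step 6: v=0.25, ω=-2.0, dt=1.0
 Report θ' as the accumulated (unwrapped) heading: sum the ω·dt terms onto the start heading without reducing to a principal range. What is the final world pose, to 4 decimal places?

(-5.4921, 4.5095, -3.5048)

step 1: θ'=-2.8798 (straight) → pose (-3.6548, 5.2265, -2.8798)
step 2: θ'=-2.1298 (R=2.0000) → pose (-4.8328, 4.3553, -2.1298)
step 3: θ'=-1.3798 (R=0.6667) → pose (-4.9221, 3.8752, -1.3798)
step 4: θ'=-0.7548 (R=-1.0000) → pose (-5.2188, 4.4137, -0.7548)
step 5: θ'=-1.5048 (R=0.3333) → pose (-5.3230, 4.6346, -1.5048)
step 6: θ'=-3.5048 (R=-0.1250) → pose (-5.4921, 4.5095, -3.5048)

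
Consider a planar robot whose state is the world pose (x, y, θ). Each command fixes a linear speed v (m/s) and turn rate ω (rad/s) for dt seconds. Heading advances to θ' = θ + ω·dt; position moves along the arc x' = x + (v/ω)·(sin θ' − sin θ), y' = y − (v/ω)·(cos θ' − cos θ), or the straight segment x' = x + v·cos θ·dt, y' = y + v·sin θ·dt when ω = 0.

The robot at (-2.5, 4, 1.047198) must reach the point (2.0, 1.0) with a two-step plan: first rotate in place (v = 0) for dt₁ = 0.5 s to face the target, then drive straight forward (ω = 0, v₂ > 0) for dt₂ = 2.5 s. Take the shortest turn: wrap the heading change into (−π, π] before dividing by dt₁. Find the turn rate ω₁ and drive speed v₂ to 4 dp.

heading to target = atan2(1−4, 2−-2.5) = -0.5880
Δθ = wrap(-0.5880 − 1.0472) = -1.6352; ω₁ = Δθ/dt₁ = -3.2704
distance = √((2−-2.5)² + (1−4)²) = 5.4083; v₂ = distance/dt₂ = 2.1633

ω₁ = -3.2704, v₂ = 2.1633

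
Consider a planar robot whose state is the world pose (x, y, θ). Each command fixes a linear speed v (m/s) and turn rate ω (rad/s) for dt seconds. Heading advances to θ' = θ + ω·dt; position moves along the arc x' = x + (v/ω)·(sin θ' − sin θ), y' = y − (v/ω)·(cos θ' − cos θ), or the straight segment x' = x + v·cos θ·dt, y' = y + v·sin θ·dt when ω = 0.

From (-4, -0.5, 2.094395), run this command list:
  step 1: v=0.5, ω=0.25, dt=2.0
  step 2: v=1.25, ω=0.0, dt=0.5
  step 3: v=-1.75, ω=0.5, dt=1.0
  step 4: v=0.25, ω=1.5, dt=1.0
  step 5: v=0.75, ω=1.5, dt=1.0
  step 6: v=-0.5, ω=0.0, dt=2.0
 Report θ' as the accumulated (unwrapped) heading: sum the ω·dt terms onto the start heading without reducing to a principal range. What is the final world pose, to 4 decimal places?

step 1: θ'=2.5944 (R=2.0000) → pose (-4.6915, 0.2080, 2.5944)
step 2: θ'=2.5944 (straight) → pose (-5.2252, 0.5332, 2.5944)
step 3: θ'=3.0944 (R=-3.5000) → pose (-3.5693, 0.0260, 3.0944)
step 4: θ'=4.5944 (R=0.1667) → pose (-3.7427, -0.1209, 4.5944)
step 5: θ'=6.0944 (R=0.5000) → pose (-3.3400, -0.6708, 6.0944)
step 6: θ'=6.0944 (straight) → pose (-4.3222, -0.4832, 6.0944)

(-4.3222, -0.4832, 6.0944)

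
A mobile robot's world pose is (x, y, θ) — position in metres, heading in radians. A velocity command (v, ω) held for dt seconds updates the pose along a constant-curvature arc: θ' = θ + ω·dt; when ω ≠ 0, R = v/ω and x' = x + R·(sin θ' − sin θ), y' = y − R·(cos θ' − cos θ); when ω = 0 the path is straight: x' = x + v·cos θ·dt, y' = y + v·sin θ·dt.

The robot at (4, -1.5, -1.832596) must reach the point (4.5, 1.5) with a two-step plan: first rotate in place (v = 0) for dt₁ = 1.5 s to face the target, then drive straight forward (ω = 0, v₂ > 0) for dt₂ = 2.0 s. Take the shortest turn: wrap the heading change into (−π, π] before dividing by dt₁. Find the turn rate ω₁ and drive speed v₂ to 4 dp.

ω₁ = -2.0300, v₂ = 1.5207

heading to target = atan2(1.5−-1.5, 4.5−4) = 1.4056
Δθ = wrap(1.4056 − -1.8326) = -3.0449; ω₁ = Δθ/dt₁ = -2.0300
distance = √((4.5−4)² + (1.5−-1.5)²) = 3.0414; v₂ = distance/dt₂ = 1.5207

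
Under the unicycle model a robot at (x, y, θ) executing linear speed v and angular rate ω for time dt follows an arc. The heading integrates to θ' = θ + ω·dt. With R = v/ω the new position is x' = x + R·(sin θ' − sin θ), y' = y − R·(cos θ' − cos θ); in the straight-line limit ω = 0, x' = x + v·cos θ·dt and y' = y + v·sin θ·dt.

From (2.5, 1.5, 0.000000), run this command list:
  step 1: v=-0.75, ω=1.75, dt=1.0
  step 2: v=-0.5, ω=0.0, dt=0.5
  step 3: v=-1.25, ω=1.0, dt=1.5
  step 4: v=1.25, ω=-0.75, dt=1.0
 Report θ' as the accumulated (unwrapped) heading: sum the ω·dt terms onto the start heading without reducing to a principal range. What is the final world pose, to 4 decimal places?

(2.3103, 0.0508, 2.5000)

step 1: θ'=1.7500 (R=-0.4286) → pose (2.0783, 0.9950, 1.7500)
step 2: θ'=1.7500 (straight) → pose (2.1229, 0.7490, 1.7500)
step 3: θ'=3.2500 (R=-1.2500) → pose (3.4881, -0.2708, 3.2500)
step 4: θ'=2.5000 (R=-1.6667) → pose (2.3103, 0.0508, 2.5000)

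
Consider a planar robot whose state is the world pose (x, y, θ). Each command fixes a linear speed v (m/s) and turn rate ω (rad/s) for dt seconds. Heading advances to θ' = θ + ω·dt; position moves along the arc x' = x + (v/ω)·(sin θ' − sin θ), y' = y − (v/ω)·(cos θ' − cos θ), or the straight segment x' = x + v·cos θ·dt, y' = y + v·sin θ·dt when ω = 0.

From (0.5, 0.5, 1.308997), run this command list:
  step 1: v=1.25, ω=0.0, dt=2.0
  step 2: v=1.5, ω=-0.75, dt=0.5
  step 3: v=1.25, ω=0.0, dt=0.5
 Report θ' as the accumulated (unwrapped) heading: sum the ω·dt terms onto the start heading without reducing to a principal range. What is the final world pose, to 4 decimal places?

step 1: θ'=1.3090 (straight) → pose (1.1470, 2.9148, 1.3090)
step 2: θ'=0.9340 (R=-2.0000) → pose (1.4709, 3.5864, 0.9340)
step 3: θ'=0.9340 (straight) → pose (1.8425, 4.0889, 0.9340)

(1.8425, 4.0889, 0.9340)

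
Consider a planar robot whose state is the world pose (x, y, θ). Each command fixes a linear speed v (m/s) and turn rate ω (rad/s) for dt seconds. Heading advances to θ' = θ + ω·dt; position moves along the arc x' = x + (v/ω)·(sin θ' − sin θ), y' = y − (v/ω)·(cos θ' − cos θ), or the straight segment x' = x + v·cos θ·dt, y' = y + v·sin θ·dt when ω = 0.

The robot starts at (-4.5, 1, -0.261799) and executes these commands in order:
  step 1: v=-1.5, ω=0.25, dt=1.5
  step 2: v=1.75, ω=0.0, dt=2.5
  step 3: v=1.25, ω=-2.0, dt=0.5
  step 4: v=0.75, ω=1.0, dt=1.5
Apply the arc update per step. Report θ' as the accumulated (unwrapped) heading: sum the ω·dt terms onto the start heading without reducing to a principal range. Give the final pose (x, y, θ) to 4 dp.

(-0.8158, 1.2947, 0.6132)

step 1: θ'=0.1132 (R=-6.0000) → pose (-6.7307, 1.1660, 0.1132)
step 2: θ'=0.1132 (straight) → pose (-2.3837, 1.6602, 0.1132)
step 3: θ'=-0.8868 (R=-0.6250) → pose (-1.8287, 1.4342, -0.8868)
step 4: θ'=0.6132 (R=0.7500) → pose (-0.8158, 1.2947, 0.6132)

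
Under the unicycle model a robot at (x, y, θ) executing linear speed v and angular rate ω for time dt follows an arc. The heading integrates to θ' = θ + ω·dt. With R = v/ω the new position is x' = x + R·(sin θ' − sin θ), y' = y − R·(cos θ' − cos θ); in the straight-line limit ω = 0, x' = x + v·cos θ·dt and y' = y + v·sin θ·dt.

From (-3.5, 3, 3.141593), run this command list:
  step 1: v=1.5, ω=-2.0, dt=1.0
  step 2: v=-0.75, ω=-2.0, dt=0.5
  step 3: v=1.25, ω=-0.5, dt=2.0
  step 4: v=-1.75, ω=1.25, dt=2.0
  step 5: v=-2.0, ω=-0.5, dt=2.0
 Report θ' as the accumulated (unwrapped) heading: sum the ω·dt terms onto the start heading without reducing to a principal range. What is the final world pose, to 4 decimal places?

step 1: θ'=1.1416 (R=-0.7500) → pose (-4.1820, 4.0621, 1.1416)
step 2: θ'=0.1416 (R=0.3750) → pose (-4.4700, 3.8469, 0.1416)
step 3: θ'=-0.8584 (R=-2.5000) → pose (-2.2252, 3.0060, -0.8584)
step 4: θ'=1.6416 (R=-1.4000) → pose (-4.6812, 1.9919, 1.6416)
step 5: θ'=0.6416 (R=4.0000) → pose (-6.2773, -1.4956, 0.6416)

(-6.2773, -1.4956, 0.6416)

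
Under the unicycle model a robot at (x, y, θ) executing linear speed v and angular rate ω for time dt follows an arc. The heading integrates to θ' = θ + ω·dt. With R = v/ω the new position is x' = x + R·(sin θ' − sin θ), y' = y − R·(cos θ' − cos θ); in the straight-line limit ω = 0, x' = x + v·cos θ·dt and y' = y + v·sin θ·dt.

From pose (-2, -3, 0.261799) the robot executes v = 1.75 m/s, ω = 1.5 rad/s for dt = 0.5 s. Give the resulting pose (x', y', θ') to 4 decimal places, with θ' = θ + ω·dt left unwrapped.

(-1.3129, -2.4918, 1.0118)

θ' = 0.2618 + 1.5·0.5 = 1.0118
R = v/ω = 1.75/1.5 = 1.1667
x' = -2 + 1.1667·(sin 1.0118 − sin 0.2618) = -1.3129
y' = -3 − 1.1667·(cos 1.0118 − cos 0.2618) = -2.4918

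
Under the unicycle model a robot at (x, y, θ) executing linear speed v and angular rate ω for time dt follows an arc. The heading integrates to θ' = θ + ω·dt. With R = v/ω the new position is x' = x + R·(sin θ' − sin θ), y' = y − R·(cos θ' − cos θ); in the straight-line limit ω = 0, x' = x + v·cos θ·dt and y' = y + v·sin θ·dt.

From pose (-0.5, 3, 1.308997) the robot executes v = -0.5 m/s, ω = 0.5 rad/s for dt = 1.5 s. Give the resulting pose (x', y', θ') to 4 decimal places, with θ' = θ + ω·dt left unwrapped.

θ' = 1.3090 + 0.5·1.5 = 2.0590
R = v/ω = -0.5/0.5 = -1.0000
x' = -0.5 + -1.0000·(sin 2.0590 − sin 1.3090) = -0.4173
y' = 3 − -1.0000·(cos 2.0590 − cos 1.3090) = 2.2721

(-0.4173, 2.2721, 2.0590)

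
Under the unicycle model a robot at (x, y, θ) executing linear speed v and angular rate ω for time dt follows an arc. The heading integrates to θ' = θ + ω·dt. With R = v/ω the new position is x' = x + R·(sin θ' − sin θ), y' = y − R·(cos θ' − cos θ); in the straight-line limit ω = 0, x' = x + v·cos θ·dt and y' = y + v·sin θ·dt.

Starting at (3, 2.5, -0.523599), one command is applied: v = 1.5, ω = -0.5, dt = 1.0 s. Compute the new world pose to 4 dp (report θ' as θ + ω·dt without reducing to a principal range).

θ' = -0.5236 + -0.5·1.0 = -1.0236
R = v/ω = 1.5/-0.5 = -3.0000
x' = 3 + -3.0000·(sin -1.0236 − sin -0.5236) = 4.0620
y' = 2.5 − -3.0000·(cos -1.0236 − cos -0.5236) = 1.4628

(4.0620, 1.4628, -1.0236)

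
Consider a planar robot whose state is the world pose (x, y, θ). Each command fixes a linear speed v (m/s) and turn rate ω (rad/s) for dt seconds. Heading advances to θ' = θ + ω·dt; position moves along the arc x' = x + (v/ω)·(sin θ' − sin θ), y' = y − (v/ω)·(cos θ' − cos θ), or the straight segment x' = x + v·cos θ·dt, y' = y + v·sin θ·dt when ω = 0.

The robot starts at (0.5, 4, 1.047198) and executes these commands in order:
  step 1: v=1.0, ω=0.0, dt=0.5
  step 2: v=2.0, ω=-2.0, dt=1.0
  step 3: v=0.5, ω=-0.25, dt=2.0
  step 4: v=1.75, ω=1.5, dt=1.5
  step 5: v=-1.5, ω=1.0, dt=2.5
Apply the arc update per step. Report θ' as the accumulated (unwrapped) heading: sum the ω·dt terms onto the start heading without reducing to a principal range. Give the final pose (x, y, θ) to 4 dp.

step 1: θ'=1.0472 (straight) → pose (0.7500, 4.4330, 1.0472)
step 2: θ'=-0.9528 (R=-1.0000) → pose (2.4311, 4.5124, -0.9528)
step 3: θ'=-1.4528 (R=-2.0000) → pose (2.7871, 3.5891, -1.4528)
step 4: θ'=0.7972 (R=1.1667) → pose (4.7803, 2.9112, 0.7972)
step 5: θ'=3.2972 (R=-1.5000) → pose (6.0858, 0.3813, 3.2972)

(6.0858, 0.3813, 3.2972)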